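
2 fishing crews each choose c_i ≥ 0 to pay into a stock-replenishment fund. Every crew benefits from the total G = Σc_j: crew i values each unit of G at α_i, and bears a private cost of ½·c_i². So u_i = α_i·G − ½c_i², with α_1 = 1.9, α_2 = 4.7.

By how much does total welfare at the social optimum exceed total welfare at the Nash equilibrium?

12.85

Crew i's FOC: ∂u_i/∂c_i = α_i − c_i = 0, so c_i* = α_i.
NE contributions = (1.9, 4.7); G = 6.6.
W^NE = (Σα)·G − ½Σα_i² = 6.6² − ½·25.7 = 30.71.
Planner sets c_i = Σα_j = 6.6 for every i, so G^SO = 2·6.6 = 13.2.
W^SO = (Σα)·G^SO − ½·2·(Σα)² = (2/2)·6.6² = 43.56.
Deadweight loss = W^SO − W^NE = 12.85.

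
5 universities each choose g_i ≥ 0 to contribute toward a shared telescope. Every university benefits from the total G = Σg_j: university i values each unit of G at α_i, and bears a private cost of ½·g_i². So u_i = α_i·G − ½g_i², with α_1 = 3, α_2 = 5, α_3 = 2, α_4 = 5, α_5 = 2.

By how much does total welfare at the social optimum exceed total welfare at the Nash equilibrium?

467

University i's FOC: ∂u_i/∂g_i = α_i − g_i = 0, so g_i* = α_i.
NE contributions = (3, 5, 2, 5, 2); G = 17.
W^NE = (Σα)·G − ½Σα_i² = 17² − ½·67 = 255.5.
Planner sets g_i = Σα_j = 17 for every i, so G^SO = 5·17 = 85.
W^SO = (Σα)·G^SO − ½·5·(Σα)² = (5/2)·17² = 722.5.
Deadweight loss = W^SO − W^NE = 467.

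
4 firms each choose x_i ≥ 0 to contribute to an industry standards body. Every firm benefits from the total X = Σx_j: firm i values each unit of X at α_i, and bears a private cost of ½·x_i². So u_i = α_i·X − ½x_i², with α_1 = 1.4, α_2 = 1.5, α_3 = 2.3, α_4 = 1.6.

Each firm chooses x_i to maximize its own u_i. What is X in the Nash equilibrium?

6.8

Firm i's FOC: ∂u_i/∂x_i = α_i − x_i = 0, so x_i* = α_i.
NE contributions = (1.4, 1.5, 2.3, 1.6); X = 6.8.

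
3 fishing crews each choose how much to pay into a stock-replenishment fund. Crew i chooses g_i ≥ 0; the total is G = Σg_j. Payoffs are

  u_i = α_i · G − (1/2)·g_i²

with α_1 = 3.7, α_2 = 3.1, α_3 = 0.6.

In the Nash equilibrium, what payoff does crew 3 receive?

Crew i's FOC: ∂u_i/∂g_i = α_i − g_i = 0, so g_i* = α_i.
NE contributions = (3.7, 3.1, 0.6); G = 7.4.
u_3 = α_3·G − ½·(g_3)² = 0.6·7.4 − ½·0.6² = 4.26.

4.26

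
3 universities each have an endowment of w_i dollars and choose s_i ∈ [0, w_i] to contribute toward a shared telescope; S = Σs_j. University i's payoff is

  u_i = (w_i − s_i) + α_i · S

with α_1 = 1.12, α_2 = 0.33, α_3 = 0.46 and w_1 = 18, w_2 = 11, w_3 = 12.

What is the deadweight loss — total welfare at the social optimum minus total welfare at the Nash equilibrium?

∂u_i/∂s_i = α_i − 1, so university i contributes w_i if α_i > 1, else 0.
α_i > 1 for i ∈ {1}; NE contributions (18, 0, 0), S = 18.
W^NE = Σw_i − S^NE + (Σα_i)·S^NE = 41 + 0.91·18 = 57.38.
Planner: ∂(Σu_j)/∂s_i = Σα_j − 1 = 0.91 > 0, so everyone contributes w_i; S^SO = 41, W^SO = 41 + 0.91·41 = 78.31.
Deadweight loss = 20.93.

20.93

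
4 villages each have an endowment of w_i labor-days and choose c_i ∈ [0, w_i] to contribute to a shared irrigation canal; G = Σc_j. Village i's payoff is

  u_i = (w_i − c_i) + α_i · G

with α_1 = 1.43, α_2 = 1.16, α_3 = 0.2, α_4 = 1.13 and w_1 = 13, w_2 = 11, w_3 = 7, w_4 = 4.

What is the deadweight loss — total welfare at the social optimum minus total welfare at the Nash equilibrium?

∂u_i/∂c_i = α_i − 1, so village i contributes w_i if α_i > 1, else 0.
α_i > 1 for i ∈ {1, 2, 4}; NE contributions (13, 11, 0, 4), G = 28.
W^NE = Σw_i − G^NE + (Σα_i)·G^NE = 35 + 2.92·28 = 116.76.
Planner: ∂(Σu_j)/∂c_i = Σα_j − 1 = 2.92 > 0, so everyone contributes w_i; G^SO = 35, W^SO = 35 + 2.92·35 = 137.2.
Deadweight loss = 20.44.

20.44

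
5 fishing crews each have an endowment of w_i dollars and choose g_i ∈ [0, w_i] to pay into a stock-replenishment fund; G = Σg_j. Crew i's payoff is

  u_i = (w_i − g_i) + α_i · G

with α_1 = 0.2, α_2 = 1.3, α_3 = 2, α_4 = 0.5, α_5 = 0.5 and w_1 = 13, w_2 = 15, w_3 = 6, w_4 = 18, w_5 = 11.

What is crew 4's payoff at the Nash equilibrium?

28.5

∂u_i/∂g_i = α_i − 1, so crew i contributes w_i if α_i > 1, else 0.
α_i > 1 for i ∈ {2, 3}; NE contributions (0, 15, 6, 0, 0), G = 21.
u_4 = (18 − 0) + 0.5·21 = 28.5.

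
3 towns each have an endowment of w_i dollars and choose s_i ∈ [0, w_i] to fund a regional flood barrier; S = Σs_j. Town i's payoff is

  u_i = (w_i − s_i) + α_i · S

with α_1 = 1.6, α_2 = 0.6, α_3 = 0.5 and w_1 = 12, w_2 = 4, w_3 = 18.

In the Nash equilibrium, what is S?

∂u_i/∂s_i = α_i − 1, so town i contributes w_i if α_i > 1, else 0.
α_i > 1 for i ∈ {1}; NE contributions (12, 0, 0), S = 12.

12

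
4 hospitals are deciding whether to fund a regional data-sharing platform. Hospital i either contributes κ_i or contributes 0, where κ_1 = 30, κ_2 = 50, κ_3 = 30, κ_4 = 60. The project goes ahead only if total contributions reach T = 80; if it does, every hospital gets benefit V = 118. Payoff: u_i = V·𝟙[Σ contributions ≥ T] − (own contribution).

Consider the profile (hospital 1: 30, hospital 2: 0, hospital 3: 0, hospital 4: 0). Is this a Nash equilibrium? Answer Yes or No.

No

Total = 30 < 80: not provided.
Hospital 1 (pledges 30, payoff -30): dropping to 0 → total 0, payoff 0. Profitable deviation.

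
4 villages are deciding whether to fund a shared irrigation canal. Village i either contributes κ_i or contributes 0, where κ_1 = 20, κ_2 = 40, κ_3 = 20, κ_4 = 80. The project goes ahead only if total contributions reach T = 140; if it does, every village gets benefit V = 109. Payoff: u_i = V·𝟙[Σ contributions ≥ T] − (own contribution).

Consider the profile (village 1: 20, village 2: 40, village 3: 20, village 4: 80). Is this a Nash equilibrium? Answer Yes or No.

No

Total = 160 ≥ 140: provided.
Village 1 (pledges 20, payoff 89): dropping to 0 → total 140, payoff 109. Profitable deviation.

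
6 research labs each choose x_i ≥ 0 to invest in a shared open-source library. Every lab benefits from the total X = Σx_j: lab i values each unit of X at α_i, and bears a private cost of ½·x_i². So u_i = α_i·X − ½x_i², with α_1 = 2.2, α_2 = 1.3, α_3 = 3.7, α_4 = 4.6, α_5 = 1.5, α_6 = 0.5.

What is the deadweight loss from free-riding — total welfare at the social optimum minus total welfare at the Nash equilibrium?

402.82

Lab i's FOC: ∂u_i/∂x_i = α_i − x_i = 0, so x_i* = α_i.
NE contributions = (2.2, 1.3, 3.7, 4.6, 1.5, 0.5); X = 13.8.
W^NE = (Σα)·X − ½Σα_i² = 13.8² − ½·43.88 = 168.5.
Planner sets x_i = Σα_j = 13.8 for every i, so X^SO = 6·13.8 = 82.8.
W^SO = (Σα)·X^SO − ½·6·(Σα)² = (6/2)·13.8² = 571.32.
Deadweight loss = W^SO − W^NE = 402.82.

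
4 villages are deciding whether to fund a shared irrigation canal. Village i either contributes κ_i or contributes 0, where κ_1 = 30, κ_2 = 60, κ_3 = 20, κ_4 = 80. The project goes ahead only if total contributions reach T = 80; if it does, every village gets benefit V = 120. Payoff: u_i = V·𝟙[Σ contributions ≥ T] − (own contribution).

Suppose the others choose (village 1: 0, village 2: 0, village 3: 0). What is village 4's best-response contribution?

80

Others' total = 0. Contributing 80 brings total to 80 ≥ 80: gain V − κ_4 = 40.
Best response: 80.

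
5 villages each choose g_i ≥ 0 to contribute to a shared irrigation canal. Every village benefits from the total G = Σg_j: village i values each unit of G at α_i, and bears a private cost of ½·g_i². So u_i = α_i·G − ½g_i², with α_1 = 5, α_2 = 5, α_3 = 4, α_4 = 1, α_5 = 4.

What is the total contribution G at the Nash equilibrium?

Village i's FOC: ∂u_i/∂g_i = α_i − g_i = 0, so g_i* = α_i.
NE contributions = (5, 5, 4, 1, 4); G = 19.

19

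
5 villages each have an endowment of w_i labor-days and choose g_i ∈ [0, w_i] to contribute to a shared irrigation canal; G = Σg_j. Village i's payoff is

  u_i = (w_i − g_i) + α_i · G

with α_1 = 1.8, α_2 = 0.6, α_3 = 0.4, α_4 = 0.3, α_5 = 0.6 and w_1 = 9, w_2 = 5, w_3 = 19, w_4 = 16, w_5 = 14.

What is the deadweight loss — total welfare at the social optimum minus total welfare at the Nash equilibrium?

∂u_i/∂g_i = α_i − 1, so village i contributes w_i if α_i > 1, else 0.
α_i > 1 for i ∈ {1}; NE contributions (9, 0, 0, 0, 0), G = 9.
W^NE = Σw_i − G^NE + (Σα_i)·G^NE = 63 + 2.7·9 = 87.3.
Planner: ∂(Σu_j)/∂g_i = Σα_j − 1 = 2.7 > 0, so everyone contributes w_i; G^SO = 63, W^SO = 63 + 2.7·63 = 233.1.
Deadweight loss = 145.8.

145.8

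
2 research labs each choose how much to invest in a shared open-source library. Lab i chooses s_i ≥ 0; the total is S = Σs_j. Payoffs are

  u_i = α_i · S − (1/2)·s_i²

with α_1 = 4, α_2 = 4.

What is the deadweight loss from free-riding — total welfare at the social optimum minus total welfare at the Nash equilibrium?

16

Lab i's FOC: ∂u_i/∂s_i = α_i − s_i = 0, so s_i* = α_i.
NE contributions = (4, 4); S = 8.
W^NE = (Σα)·S − ½Σα_i² = 8² − ½·32 = 48.
Planner sets s_i = Σα_j = 8 for every i, so S^SO = 2·8 = 16.
W^SO = (Σα)·S^SO − ½·2·(Σα)² = (2/2)·8² = 64.
Deadweight loss = W^SO − W^NE = 16.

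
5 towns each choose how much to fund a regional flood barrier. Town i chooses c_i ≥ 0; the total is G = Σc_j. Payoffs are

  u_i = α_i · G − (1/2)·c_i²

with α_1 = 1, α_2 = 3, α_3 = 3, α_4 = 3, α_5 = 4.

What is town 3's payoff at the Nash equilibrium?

Town i's FOC: ∂u_i/∂c_i = α_i − c_i = 0, so c_i* = α_i.
NE contributions = (1, 3, 3, 3, 4); G = 14.
u_3 = α_3·G − ½·(c_3)² = 3·14 − ½·3² = 37.5.

37.5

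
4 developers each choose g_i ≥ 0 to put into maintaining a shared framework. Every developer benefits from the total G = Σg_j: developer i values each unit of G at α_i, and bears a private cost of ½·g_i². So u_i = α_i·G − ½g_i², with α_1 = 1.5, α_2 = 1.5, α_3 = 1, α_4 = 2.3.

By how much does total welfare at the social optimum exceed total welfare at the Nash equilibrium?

45.085

Developer i's FOC: ∂u_i/∂g_i = α_i − g_i = 0, so g_i* = α_i.
NE contributions = (1.5, 1.5, 1, 2.3); G = 6.3.
W^NE = (Σα)·G − ½Σα_i² = 6.3² − ½·10.79 = 34.295.
Planner sets g_i = Σα_j = 6.3 for every i, so G^SO = 4·6.3 = 25.2.
W^SO = (Σα)·G^SO − ½·4·(Σα)² = (4/2)·6.3² = 79.38.
Deadweight loss = W^SO − W^NE = 45.085.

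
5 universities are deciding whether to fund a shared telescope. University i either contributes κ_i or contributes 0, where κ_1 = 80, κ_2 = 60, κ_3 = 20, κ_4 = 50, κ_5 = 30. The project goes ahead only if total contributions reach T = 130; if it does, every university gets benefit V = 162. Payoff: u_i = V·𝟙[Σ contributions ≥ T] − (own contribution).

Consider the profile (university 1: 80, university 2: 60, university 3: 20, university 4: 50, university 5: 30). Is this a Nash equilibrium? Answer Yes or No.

No

Total = 240 ≥ 130: provided.
University 1 (pledges 80, payoff 82): dropping to 0 → total 160, payoff 162. Profitable deviation.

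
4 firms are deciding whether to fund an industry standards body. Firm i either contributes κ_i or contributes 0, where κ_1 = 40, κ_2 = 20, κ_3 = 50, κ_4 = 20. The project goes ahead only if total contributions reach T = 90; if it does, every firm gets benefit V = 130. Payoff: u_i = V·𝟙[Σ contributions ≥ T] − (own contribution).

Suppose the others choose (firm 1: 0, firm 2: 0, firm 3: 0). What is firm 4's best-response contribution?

Others' total = 0. Even contributing 20 gives 20 < 90: no benefit either way.
Best response: 0.

0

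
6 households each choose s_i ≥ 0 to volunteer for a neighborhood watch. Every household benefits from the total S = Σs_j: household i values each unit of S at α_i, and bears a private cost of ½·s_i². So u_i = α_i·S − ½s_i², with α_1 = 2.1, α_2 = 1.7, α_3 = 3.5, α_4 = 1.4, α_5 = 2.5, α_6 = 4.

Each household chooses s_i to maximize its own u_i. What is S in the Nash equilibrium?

Household i's FOC: ∂u_i/∂s_i = α_i − s_i = 0, so s_i* = α_i.
NE contributions = (2.1, 1.7, 3.5, 1.4, 2.5, 4); S = 15.2.

15.2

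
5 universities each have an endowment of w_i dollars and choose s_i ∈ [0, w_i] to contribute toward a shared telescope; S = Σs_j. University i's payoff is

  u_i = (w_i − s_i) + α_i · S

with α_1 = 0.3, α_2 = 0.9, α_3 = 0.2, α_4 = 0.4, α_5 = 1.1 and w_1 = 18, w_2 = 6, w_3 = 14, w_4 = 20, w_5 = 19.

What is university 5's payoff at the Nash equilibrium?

20.9

∂u_i/∂s_i = α_i − 1, so university i contributes w_i if α_i > 1, else 0.
α_i > 1 for i ∈ {5}; NE contributions (0, 0, 0, 0, 19), S = 19.
u_5 = (19 − 19) + 1.1·19 = 20.9.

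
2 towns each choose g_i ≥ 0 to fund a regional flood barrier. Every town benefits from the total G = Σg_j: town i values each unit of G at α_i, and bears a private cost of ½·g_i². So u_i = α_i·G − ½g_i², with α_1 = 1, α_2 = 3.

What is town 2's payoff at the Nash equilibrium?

Town i's FOC: ∂u_i/∂g_i = α_i − g_i = 0, so g_i* = α_i.
NE contributions = (1, 3); G = 4.
u_2 = α_2·G − ½·(g_2)² = 3·4 − ½·3² = 7.5.

7.5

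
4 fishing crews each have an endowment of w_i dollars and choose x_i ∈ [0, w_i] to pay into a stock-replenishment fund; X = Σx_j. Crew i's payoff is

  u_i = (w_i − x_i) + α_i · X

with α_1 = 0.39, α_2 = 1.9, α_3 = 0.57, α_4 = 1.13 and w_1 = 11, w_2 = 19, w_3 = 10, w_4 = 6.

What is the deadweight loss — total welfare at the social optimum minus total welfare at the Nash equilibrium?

62.79

∂u_i/∂x_i = α_i − 1, so crew i contributes w_i if α_i > 1, else 0.
α_i > 1 for i ∈ {2, 4}; NE contributions (0, 19, 0, 6), X = 25.
W^NE = Σw_i − X^NE + (Σα_i)·X^NE = 46 + 2.99·25 = 120.75.
Planner: ∂(Σu_j)/∂x_i = Σα_j − 1 = 2.99 > 0, so everyone contributes w_i; X^SO = 46, W^SO = 46 + 2.99·46 = 183.54.
Deadweight loss = 62.79.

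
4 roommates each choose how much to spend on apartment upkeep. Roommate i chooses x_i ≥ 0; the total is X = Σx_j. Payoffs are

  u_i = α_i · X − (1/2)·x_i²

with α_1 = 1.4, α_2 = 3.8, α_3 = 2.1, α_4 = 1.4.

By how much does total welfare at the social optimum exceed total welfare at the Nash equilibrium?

Roommate i's FOC: ∂u_i/∂x_i = α_i − x_i = 0, so x_i* = α_i.
NE contributions = (1.4, 3.8, 2.1, 1.4); X = 8.7.
W^NE = (Σα)·X − ½Σα_i² = 8.7² − ½·22.77 = 64.305.
Planner sets x_i = Σα_j = 8.7 for every i, so X^SO = 4·8.7 = 34.8.
W^SO = (Σα)·X^SO − ½·4·(Σα)² = (4/2)·8.7² = 151.38.
Deadweight loss = W^SO − W^NE = 87.075.

87.075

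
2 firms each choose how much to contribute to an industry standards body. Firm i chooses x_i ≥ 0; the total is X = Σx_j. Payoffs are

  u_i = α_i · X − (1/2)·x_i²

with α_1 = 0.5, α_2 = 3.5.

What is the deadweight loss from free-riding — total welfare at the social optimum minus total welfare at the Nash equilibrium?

6.25

Firm i's FOC: ∂u_i/∂x_i = α_i − x_i = 0, so x_i* = α_i.
NE contributions = (0.5, 3.5); X = 4.
W^NE = (Σα)·X − ½Σα_i² = 4² − ½·12.5 = 9.75.
Planner sets x_i = Σα_j = 4 for every i, so X^SO = 2·4 = 8.
W^SO = (Σα)·X^SO − ½·2·(Σα)² = (2/2)·4² = 16.
Deadweight loss = W^SO − W^NE = 6.25.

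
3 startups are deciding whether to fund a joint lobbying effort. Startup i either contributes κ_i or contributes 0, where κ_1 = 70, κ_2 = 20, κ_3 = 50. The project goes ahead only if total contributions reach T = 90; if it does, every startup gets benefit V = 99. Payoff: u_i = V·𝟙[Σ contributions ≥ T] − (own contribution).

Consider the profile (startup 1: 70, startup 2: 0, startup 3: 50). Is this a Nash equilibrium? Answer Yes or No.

Total = 120 ≥ 90: provided.
Startup 1 (pledges 70, payoff 29): dropping to 0 → total 50, payoff 0. No gain.
Startup 2 (pledges 0, payoff 99): pledging 20 → total 140, payoff 79. No gain.
Startup 3 (pledges 50, payoff 49): dropping to 0 → total 70, payoff 0. No gain.

Yes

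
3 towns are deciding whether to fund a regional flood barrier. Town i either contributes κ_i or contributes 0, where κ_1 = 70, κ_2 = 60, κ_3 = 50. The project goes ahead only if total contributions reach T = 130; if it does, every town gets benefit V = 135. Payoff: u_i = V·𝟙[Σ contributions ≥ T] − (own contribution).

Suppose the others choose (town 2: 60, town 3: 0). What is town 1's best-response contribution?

Others' total = 60. Contributing 70 brings total to 130 ≥ 130: gain V − κ_1 = 65.
Best response: 70.

70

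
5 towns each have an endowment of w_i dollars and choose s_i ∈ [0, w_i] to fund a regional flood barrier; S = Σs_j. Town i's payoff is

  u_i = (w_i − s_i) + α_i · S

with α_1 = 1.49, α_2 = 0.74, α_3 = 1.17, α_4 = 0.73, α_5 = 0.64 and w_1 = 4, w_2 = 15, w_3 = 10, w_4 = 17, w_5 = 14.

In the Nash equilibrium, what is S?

14

∂u_i/∂s_i = α_i − 1, so town i contributes w_i if α_i > 1, else 0.
α_i > 1 for i ∈ {1, 3}; NE contributions (4, 0, 10, 0, 0), S = 14.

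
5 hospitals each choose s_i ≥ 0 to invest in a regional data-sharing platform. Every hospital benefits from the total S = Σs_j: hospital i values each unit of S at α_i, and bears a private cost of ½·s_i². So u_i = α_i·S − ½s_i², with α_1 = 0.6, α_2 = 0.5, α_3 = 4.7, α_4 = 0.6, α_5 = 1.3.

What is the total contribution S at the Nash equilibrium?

Hospital i's FOC: ∂u_i/∂s_i = α_i − s_i = 0, so s_i* = α_i.
NE contributions = (0.6, 0.5, 4.7, 0.6, 1.3); S = 7.7.

7.7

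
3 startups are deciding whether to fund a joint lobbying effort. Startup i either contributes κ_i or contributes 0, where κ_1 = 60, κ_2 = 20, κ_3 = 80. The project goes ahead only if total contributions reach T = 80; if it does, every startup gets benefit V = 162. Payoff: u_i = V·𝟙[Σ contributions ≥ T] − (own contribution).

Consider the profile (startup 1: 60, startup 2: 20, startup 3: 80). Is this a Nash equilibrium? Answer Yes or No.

No

Total = 160 ≥ 80: provided.
Startup 1 (pledges 60, payoff 102): dropping to 0 → total 100, payoff 162. Profitable deviation.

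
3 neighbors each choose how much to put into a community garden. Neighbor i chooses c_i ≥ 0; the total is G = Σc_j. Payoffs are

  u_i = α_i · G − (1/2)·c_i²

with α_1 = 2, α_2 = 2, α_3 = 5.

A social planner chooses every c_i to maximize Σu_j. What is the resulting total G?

Planner FOC: ∂(Σu_j)/∂c_i = (Σα_j) − c_i = 0, so c_i^SO = Σα_j = 9 for every i; G^SO = 27.

27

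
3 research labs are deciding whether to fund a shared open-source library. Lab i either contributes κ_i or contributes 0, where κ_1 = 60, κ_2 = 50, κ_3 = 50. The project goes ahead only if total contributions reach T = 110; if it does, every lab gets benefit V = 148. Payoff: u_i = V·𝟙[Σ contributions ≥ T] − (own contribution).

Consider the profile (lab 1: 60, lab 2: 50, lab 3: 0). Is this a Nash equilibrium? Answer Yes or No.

Total = 110 ≥ 110: provided.
Lab 1 (pledges 60, payoff 88): dropping to 0 → total 50, payoff 0. No gain.
Lab 2 (pledges 50, payoff 98): dropping to 0 → total 60, payoff 0. No gain.
Lab 3 (pledges 0, payoff 148): pledging 50 → total 160, payoff 98. No gain.

Yes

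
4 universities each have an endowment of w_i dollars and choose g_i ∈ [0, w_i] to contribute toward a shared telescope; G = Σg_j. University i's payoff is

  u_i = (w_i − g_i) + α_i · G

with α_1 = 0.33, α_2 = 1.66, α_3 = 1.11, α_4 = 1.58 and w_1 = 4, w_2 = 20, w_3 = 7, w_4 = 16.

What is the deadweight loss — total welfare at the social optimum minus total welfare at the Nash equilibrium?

∂u_i/∂g_i = α_i − 1, so university i contributes w_i if α_i > 1, else 0.
α_i > 1 for i ∈ {2, 3, 4}; NE contributions (0, 20, 7, 16), G = 43.
W^NE = Σw_i − G^NE + (Σα_i)·G^NE = 47 + 3.68·43 = 205.24.
Planner: ∂(Σu_j)/∂g_i = Σα_j − 1 = 3.68 > 0, so everyone contributes w_i; G^SO = 47, W^SO = 47 + 3.68·47 = 219.96.
Deadweight loss = 14.72.

14.72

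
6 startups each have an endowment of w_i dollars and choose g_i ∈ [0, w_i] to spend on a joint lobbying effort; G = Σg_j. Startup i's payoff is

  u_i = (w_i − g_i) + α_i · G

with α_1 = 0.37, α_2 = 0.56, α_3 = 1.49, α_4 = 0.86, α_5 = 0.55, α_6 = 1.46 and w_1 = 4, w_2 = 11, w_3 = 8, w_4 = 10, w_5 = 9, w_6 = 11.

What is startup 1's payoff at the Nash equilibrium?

11.03

∂u_i/∂g_i = α_i − 1, so startup i contributes w_i if α_i > 1, else 0.
α_i > 1 for i ∈ {3, 6}; NE contributions (0, 0, 8, 0, 0, 11), G = 19.
u_1 = (4 − 0) + 0.37·19 = 11.03.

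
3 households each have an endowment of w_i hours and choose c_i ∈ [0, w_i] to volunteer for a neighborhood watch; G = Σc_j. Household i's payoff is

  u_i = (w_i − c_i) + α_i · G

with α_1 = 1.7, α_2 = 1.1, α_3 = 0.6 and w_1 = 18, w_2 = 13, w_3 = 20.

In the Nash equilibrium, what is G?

∂u_i/∂c_i = α_i − 1, so household i contributes w_i if α_i > 1, else 0.
α_i > 1 for i ∈ {1, 2}; NE contributions (18, 13, 0), G = 31.

31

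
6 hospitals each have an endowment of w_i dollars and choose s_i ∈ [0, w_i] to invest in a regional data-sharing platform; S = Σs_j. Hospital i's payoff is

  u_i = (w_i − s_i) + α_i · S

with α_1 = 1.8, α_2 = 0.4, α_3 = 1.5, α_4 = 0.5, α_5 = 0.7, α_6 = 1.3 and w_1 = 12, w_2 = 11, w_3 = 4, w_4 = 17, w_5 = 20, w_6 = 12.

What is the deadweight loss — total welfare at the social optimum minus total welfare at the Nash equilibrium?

∂u_i/∂s_i = α_i − 1, so hospital i contributes w_i if α_i > 1, else 0.
α_i > 1 for i ∈ {1, 3, 6}; NE contributions (12, 0, 4, 0, 0, 12), S = 28.
W^NE = Σw_i − S^NE + (Σα_i)·S^NE = 76 + 5.2·28 = 221.6.
Planner: ∂(Σu_j)/∂s_i = Σα_j − 1 = 5.2 > 0, so everyone contributes w_i; S^SO = 76, W^SO = 76 + 5.2·76 = 471.2.
Deadweight loss = 249.6.

249.6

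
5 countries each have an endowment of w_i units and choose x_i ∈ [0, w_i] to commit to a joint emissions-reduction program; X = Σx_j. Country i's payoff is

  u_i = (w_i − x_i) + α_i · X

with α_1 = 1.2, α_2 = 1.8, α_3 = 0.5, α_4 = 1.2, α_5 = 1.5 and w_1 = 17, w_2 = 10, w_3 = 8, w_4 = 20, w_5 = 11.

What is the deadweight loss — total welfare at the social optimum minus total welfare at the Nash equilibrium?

∂u_i/∂x_i = α_i − 1, so country i contributes w_i if α_i > 1, else 0.
α_i > 1 for i ∈ {1, 2, 4, 5}; NE contributions (17, 10, 0, 20, 11), X = 58.
W^NE = Σw_i − X^NE + (Σα_i)·X^NE = 66 + 5.2·58 = 367.6.
Planner: ∂(Σu_j)/∂x_i = Σα_j − 1 = 5.2 > 0, so everyone contributes w_i; X^SO = 66, W^SO = 66 + 5.2·66 = 409.2.
Deadweight loss = 41.6.

41.6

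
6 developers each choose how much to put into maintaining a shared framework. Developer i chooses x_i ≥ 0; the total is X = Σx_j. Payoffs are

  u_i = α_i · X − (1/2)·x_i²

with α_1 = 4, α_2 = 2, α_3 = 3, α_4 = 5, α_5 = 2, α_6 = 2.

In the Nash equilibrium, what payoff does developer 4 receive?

Developer i's FOC: ∂u_i/∂x_i = α_i − x_i = 0, so x_i* = α_i.
NE contributions = (4, 2, 3, 5, 2, 2); X = 18.
u_4 = α_4·X − ½·(x_4)² = 5·18 − ½·5² = 77.5.

77.5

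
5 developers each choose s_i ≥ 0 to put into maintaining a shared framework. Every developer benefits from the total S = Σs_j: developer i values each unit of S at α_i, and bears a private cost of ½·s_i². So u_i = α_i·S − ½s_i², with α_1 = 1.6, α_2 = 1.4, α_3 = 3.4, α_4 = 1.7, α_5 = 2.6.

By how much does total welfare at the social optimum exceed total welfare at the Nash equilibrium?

184.6

Developer i's FOC: ∂u_i/∂s_i = α_i − s_i = 0, so s_i* = α_i.
NE contributions = (1.6, 1.4, 3.4, 1.7, 2.6); S = 10.7.
W^NE = (Σα)·S − ½Σα_i² = 10.7² − ½·25.73 = 101.625.
Planner sets s_i = Σα_j = 10.7 for every i, so S^SO = 5·10.7 = 53.5.
W^SO = (Σα)·S^SO − ½·5·(Σα)² = (5/2)·10.7² = 286.225.
Deadweight loss = W^SO − W^NE = 184.6.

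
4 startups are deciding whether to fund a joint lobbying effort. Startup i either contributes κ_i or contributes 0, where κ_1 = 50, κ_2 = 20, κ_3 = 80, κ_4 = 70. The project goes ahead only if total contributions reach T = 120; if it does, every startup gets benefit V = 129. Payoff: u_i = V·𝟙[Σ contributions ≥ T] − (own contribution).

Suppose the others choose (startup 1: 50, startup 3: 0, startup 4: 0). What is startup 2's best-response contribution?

0

Others' total = 50. Even contributing 20 gives 70 < 120: no benefit either way.
Best response: 0.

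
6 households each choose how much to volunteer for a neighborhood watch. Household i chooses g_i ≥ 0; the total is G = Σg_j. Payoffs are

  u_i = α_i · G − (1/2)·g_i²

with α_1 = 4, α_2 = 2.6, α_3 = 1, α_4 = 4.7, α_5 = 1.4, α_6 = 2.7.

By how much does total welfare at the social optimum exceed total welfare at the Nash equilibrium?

Household i's FOC: ∂u_i/∂g_i = α_i − g_i = 0, so g_i* = α_i.
NE contributions = (4, 2.6, 1, 4.7, 1.4, 2.7); G = 16.4.
W^NE = (Σα)·G − ½Σα_i² = 16.4² − ½·55.1 = 241.41.
Planner sets g_i = Σα_j = 16.4 for every i, so G^SO = 6·16.4 = 98.4.
W^SO = (Σα)·G^SO − ½·6·(Σα)² = (6/2)·16.4² = 806.88.
Deadweight loss = W^SO − W^NE = 565.47.

565.47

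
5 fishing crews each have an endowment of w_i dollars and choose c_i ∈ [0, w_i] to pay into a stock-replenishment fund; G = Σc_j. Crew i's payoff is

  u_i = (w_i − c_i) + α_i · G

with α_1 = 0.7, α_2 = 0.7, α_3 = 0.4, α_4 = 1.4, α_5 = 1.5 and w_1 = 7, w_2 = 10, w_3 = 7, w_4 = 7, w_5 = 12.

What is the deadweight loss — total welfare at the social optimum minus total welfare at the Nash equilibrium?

∂u_i/∂c_i = α_i − 1, so crew i contributes w_i if α_i > 1, else 0.
α_i > 1 for i ∈ {4, 5}; NE contributions (0, 0, 0, 7, 12), G = 19.
W^NE = Σw_i − G^NE + (Σα_i)·G^NE = 43 + 3.7·19 = 113.3.
Planner: ∂(Σu_j)/∂c_i = Σα_j − 1 = 3.7 > 0, so everyone contributes w_i; G^SO = 43, W^SO = 43 + 3.7·43 = 202.1.
Deadweight loss = 88.8.

88.8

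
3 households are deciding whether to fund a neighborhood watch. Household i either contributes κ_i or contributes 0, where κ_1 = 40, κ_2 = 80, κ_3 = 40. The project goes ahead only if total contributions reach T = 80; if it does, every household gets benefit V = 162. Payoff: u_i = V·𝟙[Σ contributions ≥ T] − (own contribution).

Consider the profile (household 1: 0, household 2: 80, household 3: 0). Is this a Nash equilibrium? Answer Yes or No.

Total = 80 ≥ 80: provided.
Household 1 (pledges 0, payoff 162): pledging 40 → total 120, payoff 122. No gain.
Household 2 (pledges 80, payoff 82): dropping to 0 → total 0, payoff 0. No gain.
Household 3 (pledges 0, payoff 162): pledging 40 → total 120, payoff 122. No gain.

Yes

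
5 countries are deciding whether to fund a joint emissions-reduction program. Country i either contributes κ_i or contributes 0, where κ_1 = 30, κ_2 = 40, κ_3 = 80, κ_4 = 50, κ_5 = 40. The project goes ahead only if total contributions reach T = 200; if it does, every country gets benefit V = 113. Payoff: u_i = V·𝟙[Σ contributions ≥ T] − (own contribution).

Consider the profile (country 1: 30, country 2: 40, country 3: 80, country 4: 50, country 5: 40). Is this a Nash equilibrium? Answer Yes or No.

Total = 240 ≥ 200: provided.
Country 1 (pledges 30, payoff 83): dropping to 0 → total 210, payoff 113. Profitable deviation.

No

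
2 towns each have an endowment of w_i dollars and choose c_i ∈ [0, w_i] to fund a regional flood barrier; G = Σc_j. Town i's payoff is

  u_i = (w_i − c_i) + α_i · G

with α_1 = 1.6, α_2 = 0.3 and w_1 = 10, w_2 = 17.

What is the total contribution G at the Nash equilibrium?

10

∂u_i/∂c_i = α_i − 1, so town i contributes w_i if α_i > 1, else 0.
α_i > 1 for i ∈ {1}; NE contributions (10, 0), G = 10.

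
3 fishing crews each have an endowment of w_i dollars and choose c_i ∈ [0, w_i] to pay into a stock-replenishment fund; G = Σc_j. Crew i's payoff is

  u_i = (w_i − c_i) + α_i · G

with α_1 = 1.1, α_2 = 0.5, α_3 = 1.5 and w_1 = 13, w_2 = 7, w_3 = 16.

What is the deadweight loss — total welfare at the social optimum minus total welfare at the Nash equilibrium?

14.7

∂u_i/∂c_i = α_i − 1, so crew i contributes w_i if α_i > 1, else 0.
α_i > 1 for i ∈ {1, 3}; NE contributions (13, 0, 16), G = 29.
W^NE = Σw_i − G^NE + (Σα_i)·G^NE = 36 + 2.1·29 = 96.9.
Planner: ∂(Σu_j)/∂c_i = Σα_j − 1 = 2.1 > 0, so everyone contributes w_i; G^SO = 36, W^SO = 36 + 2.1·36 = 111.6.
Deadweight loss = 14.7.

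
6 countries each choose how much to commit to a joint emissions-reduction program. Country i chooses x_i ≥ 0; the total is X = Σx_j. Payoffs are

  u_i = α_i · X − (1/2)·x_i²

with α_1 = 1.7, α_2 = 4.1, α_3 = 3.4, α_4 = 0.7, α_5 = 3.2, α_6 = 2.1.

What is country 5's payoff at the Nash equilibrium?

43.52

Country i's FOC: ∂u_i/∂x_i = α_i − x_i = 0, so x_i* = α_i.
NE contributions = (1.7, 4.1, 3.4, 0.7, 3.2, 2.1); X = 15.2.
u_5 = α_5·X − ½·(x_5)² = 3.2·15.2 − ½·3.2² = 43.52.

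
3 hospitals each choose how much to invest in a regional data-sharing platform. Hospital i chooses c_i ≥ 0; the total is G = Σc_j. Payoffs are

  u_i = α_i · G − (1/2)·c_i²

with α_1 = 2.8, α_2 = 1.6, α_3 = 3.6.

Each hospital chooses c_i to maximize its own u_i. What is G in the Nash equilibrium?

Hospital i's FOC: ∂u_i/∂c_i = α_i − c_i = 0, so c_i* = α_i.
NE contributions = (2.8, 1.6, 3.6); G = 8.

8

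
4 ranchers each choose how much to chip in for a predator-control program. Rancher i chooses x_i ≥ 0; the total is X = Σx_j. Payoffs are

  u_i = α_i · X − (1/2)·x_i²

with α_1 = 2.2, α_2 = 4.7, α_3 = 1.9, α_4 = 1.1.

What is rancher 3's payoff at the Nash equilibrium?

Rancher i's FOC: ∂u_i/∂x_i = α_i − x_i = 0, so x_i* = α_i.
NE contributions = (2.2, 4.7, 1.9, 1.1); X = 9.9.
u_3 = α_3·X − ½·(x_3)² = 1.9·9.9 − ½·1.9² = 17.005.

17.005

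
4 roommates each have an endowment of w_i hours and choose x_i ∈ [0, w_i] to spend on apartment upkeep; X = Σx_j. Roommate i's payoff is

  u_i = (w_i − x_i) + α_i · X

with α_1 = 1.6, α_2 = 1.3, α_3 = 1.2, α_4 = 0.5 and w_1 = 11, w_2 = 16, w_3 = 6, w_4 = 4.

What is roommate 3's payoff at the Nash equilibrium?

∂u_i/∂x_i = α_i − 1, so roommate i contributes w_i if α_i > 1, else 0.
α_i > 1 for i ∈ {1, 2, 3}; NE contributions (11, 16, 6, 0), X = 33.
u_3 = (6 − 6) + 1.2·33 = 39.6.

39.6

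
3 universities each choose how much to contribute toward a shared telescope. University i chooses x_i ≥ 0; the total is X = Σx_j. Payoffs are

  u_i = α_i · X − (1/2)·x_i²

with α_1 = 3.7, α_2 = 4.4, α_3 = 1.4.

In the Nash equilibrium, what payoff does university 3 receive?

12.32

University i's FOC: ∂u_i/∂x_i = α_i − x_i = 0, so x_i* = α_i.
NE contributions = (3.7, 4.4, 1.4); X = 9.5.
u_3 = α_3·X − ½·(x_3)² = 1.4·9.5 − ½·1.4² = 12.32.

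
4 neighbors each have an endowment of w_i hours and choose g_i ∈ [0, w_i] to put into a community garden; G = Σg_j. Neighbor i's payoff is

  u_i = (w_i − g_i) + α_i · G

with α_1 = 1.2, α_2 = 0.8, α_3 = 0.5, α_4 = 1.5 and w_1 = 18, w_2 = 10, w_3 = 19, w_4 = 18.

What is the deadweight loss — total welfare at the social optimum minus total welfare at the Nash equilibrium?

∂u_i/∂g_i = α_i − 1, so neighbor i contributes w_i if α_i > 1, else 0.
α_i > 1 for i ∈ {1, 4}; NE contributions (18, 0, 0, 18), G = 36.
W^NE = Σw_i − G^NE + (Σα_i)·G^NE = 65 + 3·36 = 173.
Planner: ∂(Σu_j)/∂g_i = Σα_j − 1 = 3 > 0, so everyone contributes w_i; G^SO = 65, W^SO = 65 + 3·65 = 260.
Deadweight loss = 87.

87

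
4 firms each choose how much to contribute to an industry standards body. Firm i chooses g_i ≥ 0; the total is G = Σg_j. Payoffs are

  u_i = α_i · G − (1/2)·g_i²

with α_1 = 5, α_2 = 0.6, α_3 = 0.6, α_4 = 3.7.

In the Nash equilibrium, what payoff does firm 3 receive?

Firm i's FOC: ∂u_i/∂g_i = α_i − g_i = 0, so g_i* = α_i.
NE contributions = (5, 0.6, 0.6, 3.7); G = 9.9.
u_3 = α_3·G − ½·(g_3)² = 0.6·9.9 − ½·0.6² = 5.76.

5.76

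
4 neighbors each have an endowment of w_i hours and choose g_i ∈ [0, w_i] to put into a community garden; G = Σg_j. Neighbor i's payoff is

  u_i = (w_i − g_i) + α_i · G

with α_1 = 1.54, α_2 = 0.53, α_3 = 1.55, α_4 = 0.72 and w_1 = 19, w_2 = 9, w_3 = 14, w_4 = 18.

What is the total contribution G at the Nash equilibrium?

∂u_i/∂g_i = α_i − 1, so neighbor i contributes w_i if α_i > 1, else 0.
α_i > 1 for i ∈ {1, 3}; NE contributions (19, 0, 14, 0), G = 33.

33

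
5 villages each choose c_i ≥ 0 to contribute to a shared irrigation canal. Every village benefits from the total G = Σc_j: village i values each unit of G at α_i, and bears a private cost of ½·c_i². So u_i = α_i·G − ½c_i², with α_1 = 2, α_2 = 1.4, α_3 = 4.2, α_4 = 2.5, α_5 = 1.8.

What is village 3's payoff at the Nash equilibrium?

41.16

Village i's FOC: ∂u_i/∂c_i = α_i − c_i = 0, so c_i* = α_i.
NE contributions = (2, 1.4, 4.2, 2.5, 1.8); G = 11.9.
u_3 = α_3·G − ½·(c_3)² = 4.2·11.9 − ½·4.2² = 41.16.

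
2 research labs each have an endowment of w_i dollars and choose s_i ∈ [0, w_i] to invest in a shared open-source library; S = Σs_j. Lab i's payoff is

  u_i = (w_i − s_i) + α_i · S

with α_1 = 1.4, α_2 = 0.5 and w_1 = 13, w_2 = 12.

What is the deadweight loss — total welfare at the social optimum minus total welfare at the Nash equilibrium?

10.8

∂u_i/∂s_i = α_i − 1, so lab i contributes w_i if α_i > 1, else 0.
α_i > 1 for i ∈ {1}; NE contributions (13, 0), S = 13.
W^NE = Σw_i − S^NE + (Σα_i)·S^NE = 25 + 0.9·13 = 36.7.
Planner: ∂(Σu_j)/∂s_i = Σα_j − 1 = 0.9 > 0, so everyone contributes w_i; S^SO = 25, W^SO = 25 + 0.9·25 = 47.5.
Deadweight loss = 10.8.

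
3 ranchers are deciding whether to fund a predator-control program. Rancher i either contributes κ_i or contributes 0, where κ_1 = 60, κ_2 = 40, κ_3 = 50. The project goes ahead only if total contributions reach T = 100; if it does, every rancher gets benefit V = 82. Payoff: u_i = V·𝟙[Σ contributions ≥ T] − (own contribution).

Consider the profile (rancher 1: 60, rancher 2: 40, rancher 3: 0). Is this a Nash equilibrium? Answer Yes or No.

Yes

Total = 100 ≥ 100: provided.
Rancher 1 (pledges 60, payoff 22): dropping to 0 → total 40, payoff 0. No gain.
Rancher 2 (pledges 40, payoff 42): dropping to 0 → total 60, payoff 0. No gain.
Rancher 3 (pledges 0, payoff 82): pledging 50 → total 150, payoff 32. No gain.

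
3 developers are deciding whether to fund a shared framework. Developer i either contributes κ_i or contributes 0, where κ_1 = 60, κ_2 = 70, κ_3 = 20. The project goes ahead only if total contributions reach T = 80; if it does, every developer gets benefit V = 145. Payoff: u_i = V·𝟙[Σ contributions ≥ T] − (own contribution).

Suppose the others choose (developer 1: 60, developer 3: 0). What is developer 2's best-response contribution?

70

Others' total = 60. Contributing 70 brings total to 130 ≥ 80: gain V − κ_2 = 75.
Best response: 70.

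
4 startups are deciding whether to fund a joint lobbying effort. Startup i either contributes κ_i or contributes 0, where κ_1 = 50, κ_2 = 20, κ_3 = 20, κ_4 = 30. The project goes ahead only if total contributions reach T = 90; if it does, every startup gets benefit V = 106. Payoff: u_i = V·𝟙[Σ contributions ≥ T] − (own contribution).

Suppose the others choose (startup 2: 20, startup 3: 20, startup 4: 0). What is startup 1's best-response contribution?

50

Others' total = 40. Contributing 50 brings total to 90 ≥ 90: gain V − κ_1 = 56.
Best response: 50.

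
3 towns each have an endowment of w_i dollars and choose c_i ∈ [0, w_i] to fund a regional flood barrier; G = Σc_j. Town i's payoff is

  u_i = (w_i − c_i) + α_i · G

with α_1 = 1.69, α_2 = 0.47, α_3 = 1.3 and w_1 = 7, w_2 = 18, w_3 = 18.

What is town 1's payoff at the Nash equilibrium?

42.25

∂u_i/∂c_i = α_i − 1, so town i contributes w_i if α_i > 1, else 0.
α_i > 1 for i ∈ {1, 3}; NE contributions (7, 0, 18), G = 25.
u_1 = (7 − 7) + 1.69·25 = 42.25.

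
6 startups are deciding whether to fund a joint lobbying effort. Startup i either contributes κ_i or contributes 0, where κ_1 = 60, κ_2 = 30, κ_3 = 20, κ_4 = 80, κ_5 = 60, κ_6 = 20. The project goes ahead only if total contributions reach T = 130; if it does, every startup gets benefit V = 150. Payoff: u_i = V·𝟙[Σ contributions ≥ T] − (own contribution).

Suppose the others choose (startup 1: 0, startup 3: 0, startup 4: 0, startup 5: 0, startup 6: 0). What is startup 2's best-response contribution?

0

Others' total = 0. Even contributing 30 gives 30 < 130: no benefit either way.
Best response: 0.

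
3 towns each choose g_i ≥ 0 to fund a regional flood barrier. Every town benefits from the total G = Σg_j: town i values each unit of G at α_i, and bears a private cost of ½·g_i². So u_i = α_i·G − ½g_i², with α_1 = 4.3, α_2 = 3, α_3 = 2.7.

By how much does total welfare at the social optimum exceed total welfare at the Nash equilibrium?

Town i's FOC: ∂u_i/∂g_i = α_i − g_i = 0, so g_i* = α_i.
NE contributions = (4.3, 3, 2.7); G = 10.
W^NE = (Σα)·G − ½Σα_i² = 10² − ½·34.78 = 82.61.
Planner sets g_i = Σα_j = 10 for every i, so G^SO = 3·10 = 30.
W^SO = (Σα)·G^SO − ½·3·(Σα)² = (3/2)·10² = 150.
Deadweight loss = W^SO − W^NE = 67.39.

67.39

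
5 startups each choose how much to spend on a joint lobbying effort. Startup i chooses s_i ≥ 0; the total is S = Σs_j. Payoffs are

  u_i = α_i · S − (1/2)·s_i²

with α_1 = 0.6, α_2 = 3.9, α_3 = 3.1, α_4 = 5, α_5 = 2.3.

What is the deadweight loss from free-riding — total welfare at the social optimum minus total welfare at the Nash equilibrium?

360.75

Startup i's FOC: ∂u_i/∂s_i = α_i − s_i = 0, so s_i* = α_i.
NE contributions = (0.6, 3.9, 3.1, 5, 2.3); S = 14.9.
W^NE = (Σα)·S − ½Σα_i² = 14.9² − ½·55.47 = 194.275.
Planner sets s_i = Σα_j = 14.9 for every i, so S^SO = 5·14.9 = 74.5.
W^SO = (Σα)·S^SO − ½·5·(Σα)² = (5/2)·14.9² = 555.025.
Deadweight loss = W^SO − W^NE = 360.75.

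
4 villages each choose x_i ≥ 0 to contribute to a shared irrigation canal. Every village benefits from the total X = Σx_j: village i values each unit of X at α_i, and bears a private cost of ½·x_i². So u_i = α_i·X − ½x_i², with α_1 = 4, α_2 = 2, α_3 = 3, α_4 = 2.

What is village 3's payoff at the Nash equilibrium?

Village i's FOC: ∂u_i/∂x_i = α_i − x_i = 0, so x_i* = α_i.
NE contributions = (4, 2, 3, 2); X = 11.
u_3 = α_3·X − ½·(x_3)² = 3·11 − ½·3² = 28.5.

28.5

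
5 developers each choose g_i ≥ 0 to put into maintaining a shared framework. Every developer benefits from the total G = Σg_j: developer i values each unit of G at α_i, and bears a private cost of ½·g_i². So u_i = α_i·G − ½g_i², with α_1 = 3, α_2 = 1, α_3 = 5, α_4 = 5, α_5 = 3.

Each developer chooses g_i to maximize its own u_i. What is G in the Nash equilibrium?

17

Developer i's FOC: ∂u_i/∂g_i = α_i − g_i = 0, so g_i* = α_i.
NE contributions = (3, 1, 5, 5, 3); G = 17.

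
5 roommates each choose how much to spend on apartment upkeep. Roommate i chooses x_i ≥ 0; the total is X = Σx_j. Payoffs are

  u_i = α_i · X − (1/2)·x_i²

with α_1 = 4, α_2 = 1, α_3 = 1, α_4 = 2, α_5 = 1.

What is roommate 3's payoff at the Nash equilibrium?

8.5

Roommate i's FOC: ∂u_i/∂x_i = α_i − x_i = 0, so x_i* = α_i.
NE contributions = (4, 1, 1, 2, 1); X = 9.
u_3 = α_3·X − ½·(x_3)² = 1·9 − ½·1² = 8.5.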